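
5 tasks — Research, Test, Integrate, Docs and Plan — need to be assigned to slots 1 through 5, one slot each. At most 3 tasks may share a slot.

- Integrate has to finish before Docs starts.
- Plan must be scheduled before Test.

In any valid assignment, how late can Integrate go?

Downstream work caps Integrate at 4.
Integrate at 4 is achievable: Docs=5, Integrate=4, Research=1, Plan=1, Test=2.

4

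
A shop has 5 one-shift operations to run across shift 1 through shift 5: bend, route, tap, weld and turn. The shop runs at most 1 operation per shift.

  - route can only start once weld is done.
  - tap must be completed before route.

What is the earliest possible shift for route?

Precedence pushes route to at least shift 2.
route at shift 3 is achievable: route=shift 3, bend=shift 4, tap=shift 1, turn=shift 5, weld=shift 2.
Nothing earlier works — the capacity limit rule out every shift before shift 3.

shift 3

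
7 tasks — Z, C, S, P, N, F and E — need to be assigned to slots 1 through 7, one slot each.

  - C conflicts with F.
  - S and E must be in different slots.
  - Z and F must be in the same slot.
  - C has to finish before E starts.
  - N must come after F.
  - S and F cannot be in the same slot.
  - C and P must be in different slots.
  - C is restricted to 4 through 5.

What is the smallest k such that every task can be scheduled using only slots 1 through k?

The precedence chain requires at least 2 distinct slots.
Propagating the time windows through the other constraints, E can't land before 5, so the schedule must run through at least slot 5.
5 works (last occupied slot: 5): for example Z in 1, C in 4, F in 1, P in 1, S in 2, N in 2, E in 5.

5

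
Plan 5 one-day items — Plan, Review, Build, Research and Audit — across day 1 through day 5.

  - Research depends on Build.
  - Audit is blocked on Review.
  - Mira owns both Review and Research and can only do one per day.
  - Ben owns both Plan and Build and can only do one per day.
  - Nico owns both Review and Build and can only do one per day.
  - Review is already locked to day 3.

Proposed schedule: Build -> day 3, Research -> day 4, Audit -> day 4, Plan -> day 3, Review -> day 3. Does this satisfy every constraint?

Nico owns both Review and Build and can only do one per day — violated.
Mira owns both Review and Research and can only do one per day — holds.
Review is already locked to day 3 — holds.
Research depends on Build — holds.
Audit is blocked on Review — holds.
Ben owns both Plan and Build and can only do one per day — violated.

No. Nico owns both Review and Build and can only do one per day is not satisfied.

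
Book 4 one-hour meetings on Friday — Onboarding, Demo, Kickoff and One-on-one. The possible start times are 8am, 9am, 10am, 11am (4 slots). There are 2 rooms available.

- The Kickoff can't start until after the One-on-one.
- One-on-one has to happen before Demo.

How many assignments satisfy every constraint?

Splitting on Onboarding: it can be 8am (14), 9am (13), 10am (12), 11am (11). Listing each branch's schedules as (Demo, Kickoff, One-on-one):
Onboarding=8am: (9am,9am,8am) (9am,10am,8am) (9am,11am,8am) (10am,9am,8am) (10am,10am,8am) (10am,10am,9am) (10am,11am,8am) (10am,11am,9am) (11am,9am,8am) (11am,10am,8am) (11am,10am,9am) (11am,11am,8am) (11am,11am,9am) (11am,11am,10am) — 14.
Onboarding=9am: (9am,10am,8am) (9am,11am,8am) (10am,9am,8am) (10am,10am,8am) (10am,10am,9am) (10am,11am,8am) (10am,11am,9am) (11am,9am,8am) (11am,10am,8am) (11am,10am,9am) (11am,11am,8am) (11am,11am,9am) (11am,11am,10am) — 13.
Onboarding=10am: (9am,9am,8am) (9am,10am,8am) (9am,11am,8am) (10am,9am,8am) (10am,11am,8am) (10am,11am,9am) (11am,9am,8am) (11am,10am,8am) (11am,10am,9am) (11am,11am,8am) (11am,11am,9am) (11am,11am,10am) — 12.
Onboarding=11am: (9am,9am,8am) (9am,10am,8am) (9am,11am,8am) (10am,9am,8am) (10am,10am,8am) (10am,10am,9am) (10am,11am,8am) (10am,11am,9am) (11am,9am,8am) (11am,10am,8am) (11am,10am,9am) — 11.
Summing: 14 + 13 + 12 + 11 = 50.

50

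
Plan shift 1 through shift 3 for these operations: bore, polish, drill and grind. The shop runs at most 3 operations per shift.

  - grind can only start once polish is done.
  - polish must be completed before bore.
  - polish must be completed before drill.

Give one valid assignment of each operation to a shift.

polish=shift 1, grind=shift 2, bore=shift 2, drill=shift 2

Checking: polish(shift 1) before bore(shift 2); polish(shift 1) before grind(shift 2); polish(shift 1) before drill(shift 2); max 3 per shift (cap 3).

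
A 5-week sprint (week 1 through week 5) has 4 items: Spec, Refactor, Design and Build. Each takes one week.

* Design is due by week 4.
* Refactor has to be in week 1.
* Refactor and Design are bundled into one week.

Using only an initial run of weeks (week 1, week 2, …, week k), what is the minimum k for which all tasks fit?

1 week

1 works (last occupied week: week 1): for example Design -> week 1, Refactor -> week 1, Build -> week 1, Spec -> week 1.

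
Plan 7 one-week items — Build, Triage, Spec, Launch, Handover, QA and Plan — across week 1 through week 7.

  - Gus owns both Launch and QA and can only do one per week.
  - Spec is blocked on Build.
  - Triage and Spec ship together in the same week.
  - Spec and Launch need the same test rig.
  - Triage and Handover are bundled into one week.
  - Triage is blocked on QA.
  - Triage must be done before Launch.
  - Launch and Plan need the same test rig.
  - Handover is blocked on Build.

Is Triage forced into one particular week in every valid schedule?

Triage can be week 2 (e.g. Handover in week 2, Launch in week 3, Build in week 1, Triage in week 2, Plan in week 1, QA in week 1, Spec in week 2) or week 3 (e.g. Spec -> week 3, Launch -> week 4, Handover -> week 3, Plan -> week 1, QA -> week 1, Build -> week 1, Triage -> week 3).

No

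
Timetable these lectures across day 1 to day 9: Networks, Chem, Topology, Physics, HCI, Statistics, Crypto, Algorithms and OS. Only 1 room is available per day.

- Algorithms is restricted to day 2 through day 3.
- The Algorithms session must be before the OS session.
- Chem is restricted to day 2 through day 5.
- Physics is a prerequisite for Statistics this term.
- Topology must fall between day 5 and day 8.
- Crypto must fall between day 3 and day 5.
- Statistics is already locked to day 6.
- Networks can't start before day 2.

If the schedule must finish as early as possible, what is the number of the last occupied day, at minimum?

The precedence chain requires at least 2 distinct days.
With at most 1 per day and 9 lectures, at least 9 days are needed.
Statistics can't be placed before day 6, so the schedule must run through at least day 6.
9 works (last occupied day: day 9): for example Networks=day 7; Topology=day 5; HCI=day 9; Crypto=day 3; Physics=day 1; OS=day 8; Algorithms=day 2; Chem=day 4; Statistics=day 6.

9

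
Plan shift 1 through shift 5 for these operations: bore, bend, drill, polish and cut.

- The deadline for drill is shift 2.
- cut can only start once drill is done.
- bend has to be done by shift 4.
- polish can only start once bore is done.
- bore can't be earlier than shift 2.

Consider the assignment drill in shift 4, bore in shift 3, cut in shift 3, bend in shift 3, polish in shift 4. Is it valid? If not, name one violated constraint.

Invalid. The deadline for drill is shift 2.

The deadline for drill is shift 2 — violated.
cut can only start once drill is done — violated.
bend has to be done by shift 4 — holds.
bore can't be earlier than shift 2 — holds.
polish can only start once bore is done — holds.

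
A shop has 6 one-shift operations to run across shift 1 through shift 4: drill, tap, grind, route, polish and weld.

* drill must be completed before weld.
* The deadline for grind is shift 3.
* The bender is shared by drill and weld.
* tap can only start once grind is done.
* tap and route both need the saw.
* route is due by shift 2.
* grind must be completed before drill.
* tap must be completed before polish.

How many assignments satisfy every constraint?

14

Splitting on drill: it can be shift 2 (8), shift 3 (6). Listing each branch's schedules as (tap, grind, route, polish, weld) by shift number:
drill=shift 2: (2,1,1,3,3) (2,1,1,3,4) (2,1,1,4,3) (2,1,1,4,4) (3,1,1,4,3) (3,1,1,4,4) (3,1,2,4,3) (3,1,2,4,4) — 8.
drill=shift 3: (2,1,1,3,4) (2,1,1,4,4) (3,1,1,4,4) (3,1,2,4,4) (3,2,1,4,4) (3,2,2,4,4) — 6.
Summing: 8 + 6 = 14.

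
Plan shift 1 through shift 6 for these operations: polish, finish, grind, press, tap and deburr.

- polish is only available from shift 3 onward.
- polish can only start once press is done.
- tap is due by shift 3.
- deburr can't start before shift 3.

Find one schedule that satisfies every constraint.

deburr=shift 3; grind=shift 1; finish=shift 1; tap=shift 1; press=shift 1; polish=shift 3

Checking: press(shift 1) before polish(shift 3); polish=shift 3 in [shift 3,shift 6]; deburr=shift 3 in [shift 3,shift 6]; tap=shift 1 in [shift 1,shift 3].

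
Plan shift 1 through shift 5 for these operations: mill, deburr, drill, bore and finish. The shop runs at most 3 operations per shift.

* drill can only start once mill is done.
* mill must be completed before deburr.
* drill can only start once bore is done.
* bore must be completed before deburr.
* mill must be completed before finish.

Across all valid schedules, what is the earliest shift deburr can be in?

shift 2

Precedence pushes deburr to at least shift 2.
deburr at shift 2 is achievable: bore=shift 1; mill=shift 1; drill=shift 2; deburr=shift 2; finish=shift 2.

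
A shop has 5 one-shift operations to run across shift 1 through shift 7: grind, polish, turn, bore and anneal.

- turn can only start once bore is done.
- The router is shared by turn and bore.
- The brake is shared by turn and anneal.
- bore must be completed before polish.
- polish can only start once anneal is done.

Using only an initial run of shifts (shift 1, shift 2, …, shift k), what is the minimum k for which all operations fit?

The precedence chain requires at least 2 distinct shifts.
2 works (last occupied shift: shift 2): for example anneal=shift 1; turn=shift 2; polish=shift 2; grind=shift 1; bore=shift 1.

2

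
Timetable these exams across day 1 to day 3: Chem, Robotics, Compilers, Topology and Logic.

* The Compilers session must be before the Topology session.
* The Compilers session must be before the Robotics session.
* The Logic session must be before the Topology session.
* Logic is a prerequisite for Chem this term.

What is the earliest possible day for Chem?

Precedence pushes Chem to at least day 2.
Chem at day 2 is achievable: Compilers -> day 1; Chem -> day 2; Robotics -> day 2; Topology -> day 2; Logic -> day 1.

day 2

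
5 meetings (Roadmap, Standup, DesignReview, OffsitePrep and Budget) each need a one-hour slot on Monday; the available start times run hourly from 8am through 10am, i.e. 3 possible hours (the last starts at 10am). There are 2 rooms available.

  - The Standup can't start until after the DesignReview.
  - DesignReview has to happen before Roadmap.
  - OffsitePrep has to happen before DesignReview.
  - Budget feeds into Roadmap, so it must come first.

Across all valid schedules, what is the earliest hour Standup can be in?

10am

Precedence pushes Standup to at least 10am.
Standup at 10am is achievable: Roadmap=10am, DesignReview=9am, Standup=10am, OffsitePrep=8am, Budget=8am.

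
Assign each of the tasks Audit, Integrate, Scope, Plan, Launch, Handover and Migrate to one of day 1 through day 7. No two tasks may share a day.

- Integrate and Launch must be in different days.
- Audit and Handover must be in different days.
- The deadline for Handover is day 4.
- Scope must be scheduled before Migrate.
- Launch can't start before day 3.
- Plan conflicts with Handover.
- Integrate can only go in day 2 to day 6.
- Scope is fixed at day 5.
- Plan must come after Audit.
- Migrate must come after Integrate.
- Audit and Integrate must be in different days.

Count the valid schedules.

Splitting on Audit: it can be day 1 (24), day 2 (10), day 3 (4), day 4 (2). Listing each branch's schedules as (Integrate, Scope, Plan, Launch, Handover, Migrate) by day number:
Audit=day 1: (2,5,3,6,4,7) (2,5,3,7,4,6) (2,5,4,6,3,7) (2,5,4,7,3,6) (2,5,6,3,4,7) (2,5,6,4,3,7) (2,5,7,3,4,6) (2,5,7,4,3,6) (3,5,2,6,4,7) (3,5,2,7,4,6) (3,5,4,6,2,7) (3,5,4,7,2,6) (3,5,6,4,2,7) (3,5,7,4,2,6) (4,5,2,6,3,7) (4,5,2,7,3,6) (4,5,3,6,2,7) (4,5,3,7,2,6) (4,5,6,3,2,7) (4,5,7,3,2,6) (6,5,2,3,4,7) (6,5,2,4,3,7) (6,5,3,4,2,7) (6,5,4,3,2,7) — 24.
Audit=day 2: (3,5,4,6,1,7) (3,5,4,7,1,6) (3,5,6,4,1,7) (3,5,7,4,1,6) (4,5,3,6,1,7) (4,5,3,7,1,6) (4,5,6,3,1,7) (4,5,7,3,1,6) (6,5,3,4,1,7) (6,5,4,3,1,7) — 10.
Audit=day 3: (2,5,4,6,1,7) (2,5,4,7,1,6) (2,5,6,4,1,7) (2,5,7,4,1,6) — 4.
Audit=day 4: (2,5,6,3,1,7) (2,5,7,3,1,6) — 2.
Summing: 24 + 10 + 4 + 2 = 40.

40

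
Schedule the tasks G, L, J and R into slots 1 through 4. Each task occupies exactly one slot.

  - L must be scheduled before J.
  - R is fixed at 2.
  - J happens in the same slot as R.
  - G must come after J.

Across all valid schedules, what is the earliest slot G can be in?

Precedence pushes G to at least 3.
G at 3 is achievable: R in 2; G in 3; J in 2; L in 1.

3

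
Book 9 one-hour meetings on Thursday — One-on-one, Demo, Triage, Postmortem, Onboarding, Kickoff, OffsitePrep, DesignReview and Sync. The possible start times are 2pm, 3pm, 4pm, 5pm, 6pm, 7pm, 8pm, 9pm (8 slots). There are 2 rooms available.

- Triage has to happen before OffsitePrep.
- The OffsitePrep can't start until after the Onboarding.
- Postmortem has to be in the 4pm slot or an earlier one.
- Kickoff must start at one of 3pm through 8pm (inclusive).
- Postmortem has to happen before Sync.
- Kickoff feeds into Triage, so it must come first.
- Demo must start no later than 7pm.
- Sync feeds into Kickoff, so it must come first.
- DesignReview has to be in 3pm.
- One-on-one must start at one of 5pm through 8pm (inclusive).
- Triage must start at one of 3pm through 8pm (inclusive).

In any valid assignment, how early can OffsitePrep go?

Precedence pushes OffsitePrep to at least 6pm.
OffsitePrep at 6pm is achievable: Kickoff=4pm; DesignReview=3pm; Sync=3pm; Onboarding=4pm; One-on-one=5pm; Postmortem=2pm; OffsitePrep=6pm; Demo=2pm; Triage=5pm.

6pm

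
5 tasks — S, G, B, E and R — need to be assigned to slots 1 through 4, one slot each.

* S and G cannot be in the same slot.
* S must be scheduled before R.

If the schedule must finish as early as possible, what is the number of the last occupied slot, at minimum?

The precedence chain requires at least 2 distinct slots.
2 works (last occupied slot: 2): for example G in 2; R in 2; E in 1; B in 1; S in 1.

slot 2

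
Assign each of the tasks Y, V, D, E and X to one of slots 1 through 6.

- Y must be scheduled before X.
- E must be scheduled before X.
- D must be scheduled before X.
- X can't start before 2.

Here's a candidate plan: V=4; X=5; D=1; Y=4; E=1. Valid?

Yes, all constraints hold

X can't start before 2 — holds.
E must be scheduled before X — holds.
D must be scheduled before X — holds.
Y must be scheduled before X — holds.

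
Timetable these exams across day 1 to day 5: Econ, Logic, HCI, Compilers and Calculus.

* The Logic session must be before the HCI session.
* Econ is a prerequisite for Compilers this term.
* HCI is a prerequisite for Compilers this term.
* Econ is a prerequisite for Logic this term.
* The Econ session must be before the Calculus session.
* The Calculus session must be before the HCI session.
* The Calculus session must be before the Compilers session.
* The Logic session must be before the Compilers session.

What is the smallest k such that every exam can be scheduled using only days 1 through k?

4 days

The precedence chain requires at least 4 distinct days.
4 works (last occupied day: day 4): for example HCI -> day 3, Logic -> day 2, Econ -> day 1, Calculus -> day 2, Compilers -> day 4.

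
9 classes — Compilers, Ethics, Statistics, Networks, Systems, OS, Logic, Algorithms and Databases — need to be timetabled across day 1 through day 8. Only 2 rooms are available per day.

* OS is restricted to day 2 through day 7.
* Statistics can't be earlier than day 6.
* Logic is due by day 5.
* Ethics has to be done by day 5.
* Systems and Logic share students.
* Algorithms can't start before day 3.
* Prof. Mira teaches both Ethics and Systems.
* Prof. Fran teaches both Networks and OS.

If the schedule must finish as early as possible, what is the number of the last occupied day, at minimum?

With at most 2 per day and 9 classes, at least 5 days are needed.
Statistics can't be placed before day 6, so the schedule must run through at least day 6.
6 works (last occupied day: day 6): for example Systems -> day 4, Networks -> day 3, Statistics -> day 6, Algorithms -> day 3, Compilers -> day 2, Ethics -> day 1, Databases -> day 4, Logic -> day 1, OS -> day 2.

day 6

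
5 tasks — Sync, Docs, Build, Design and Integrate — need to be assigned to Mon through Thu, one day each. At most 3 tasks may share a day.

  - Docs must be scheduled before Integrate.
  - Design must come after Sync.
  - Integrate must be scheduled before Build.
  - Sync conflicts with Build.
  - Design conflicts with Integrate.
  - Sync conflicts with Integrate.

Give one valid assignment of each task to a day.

Docs in Mon; Build in Wed; Design in Wed; Sync in Mon; Integrate in Tue

Checking: Docs(Mon) before Integrate(Tue); Sync(Mon) before Design(Wed); Integrate(Tue) before Build(Wed); Sync(Mon) != Build(Wed); Sync(Mon) != Integrate(Tue); Design(Wed) != Integrate(Tue); max 2 per day (cap 3).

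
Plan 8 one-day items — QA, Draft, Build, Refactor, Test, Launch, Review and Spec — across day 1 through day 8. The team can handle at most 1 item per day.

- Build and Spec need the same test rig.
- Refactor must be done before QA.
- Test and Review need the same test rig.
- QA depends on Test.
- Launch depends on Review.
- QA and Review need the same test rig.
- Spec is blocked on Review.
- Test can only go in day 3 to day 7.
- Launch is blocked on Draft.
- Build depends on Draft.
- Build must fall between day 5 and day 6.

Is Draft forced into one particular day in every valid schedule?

No

Draft can be day 1 (e.g. Refactor in day 2; Build in day 5; Review in day 6; Spec in day 8; QA in day 4; Test in day 3; Launch in day 7; Draft in day 1) or day 2 (e.g. Review=day 6; Test=day 3; QA=day 4; Refactor=day 1; Draft=day 2; Spec=day 8; Launch=day 7; Build=day 5).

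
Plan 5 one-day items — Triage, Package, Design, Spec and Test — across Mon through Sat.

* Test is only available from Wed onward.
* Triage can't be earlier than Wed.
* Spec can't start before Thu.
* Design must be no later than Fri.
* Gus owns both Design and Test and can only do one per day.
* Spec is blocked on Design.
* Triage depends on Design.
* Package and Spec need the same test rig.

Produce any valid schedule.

Design -> Mon, Test -> Wed, Spec -> Thu, Triage -> Wed, Package -> Mon

Checking: Design(Mon) before Triage(Wed); Design(Mon) before Spec(Thu); Design(Mon) != Test(Wed); Package(Mon) != Spec(Thu); Triage=Wed in [Wed,Sat]; Design=Mon in [Mon,Fri]; Test=Wed in [Wed,Sat]; Spec=Thu in [Thu,Sat].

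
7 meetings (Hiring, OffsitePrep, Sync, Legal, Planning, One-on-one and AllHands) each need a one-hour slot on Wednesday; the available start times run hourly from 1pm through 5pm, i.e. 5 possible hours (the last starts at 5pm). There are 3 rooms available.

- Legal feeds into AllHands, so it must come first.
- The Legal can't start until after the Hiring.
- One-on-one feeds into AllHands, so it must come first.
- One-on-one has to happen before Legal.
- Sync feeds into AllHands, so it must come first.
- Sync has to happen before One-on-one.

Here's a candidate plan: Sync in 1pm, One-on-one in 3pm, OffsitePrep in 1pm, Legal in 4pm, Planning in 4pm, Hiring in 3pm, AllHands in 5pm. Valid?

The Legal can't start until after the Hiring — holds.
There are 3 rooms available — holds.
Legal feeds into AllHands, so it must come first — holds.
One-on-one feeds into AllHands, so it must come first — holds.
Sync feeds into AllHands, so it must come first — holds.
Sync has to happen before One-on-one — holds.
One-on-one has to happen before Legal — holds.

Yes, all constraints hold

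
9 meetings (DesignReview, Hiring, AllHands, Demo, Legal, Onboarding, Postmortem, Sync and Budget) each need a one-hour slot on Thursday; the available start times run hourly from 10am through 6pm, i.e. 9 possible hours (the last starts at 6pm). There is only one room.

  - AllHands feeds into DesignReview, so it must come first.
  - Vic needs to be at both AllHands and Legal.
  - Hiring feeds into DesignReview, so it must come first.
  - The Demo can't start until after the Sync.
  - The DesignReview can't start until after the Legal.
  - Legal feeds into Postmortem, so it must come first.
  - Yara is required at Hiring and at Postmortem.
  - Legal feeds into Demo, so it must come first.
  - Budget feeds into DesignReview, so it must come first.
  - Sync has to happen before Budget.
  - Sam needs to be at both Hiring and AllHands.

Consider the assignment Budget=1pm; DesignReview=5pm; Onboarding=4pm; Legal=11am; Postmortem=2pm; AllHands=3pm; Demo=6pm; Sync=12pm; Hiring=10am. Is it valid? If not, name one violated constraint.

Legal feeds into Demo, so it must come first — holds.
The DesignReview can't start until after the Legal — holds.
Budget feeds into DesignReview, so it must come first — holds.
Sam needs to be at both Hiring and AllHands — holds.
The Demo can't start until after the Sync — holds.
Hiring feeds into DesignReview, so it must come first — holds.
Legal feeds into Postmortem, so it must come first — holds.
There is only one room — holds.
Sync has to happen before Budget — holds.
Vic needs to be at both AllHands and Legal — holds.
AllHands feeds into DesignReview, so it must come first — holds.
Yara is required at Hiring and at Postmortem — holds.

Yes, all constraints hold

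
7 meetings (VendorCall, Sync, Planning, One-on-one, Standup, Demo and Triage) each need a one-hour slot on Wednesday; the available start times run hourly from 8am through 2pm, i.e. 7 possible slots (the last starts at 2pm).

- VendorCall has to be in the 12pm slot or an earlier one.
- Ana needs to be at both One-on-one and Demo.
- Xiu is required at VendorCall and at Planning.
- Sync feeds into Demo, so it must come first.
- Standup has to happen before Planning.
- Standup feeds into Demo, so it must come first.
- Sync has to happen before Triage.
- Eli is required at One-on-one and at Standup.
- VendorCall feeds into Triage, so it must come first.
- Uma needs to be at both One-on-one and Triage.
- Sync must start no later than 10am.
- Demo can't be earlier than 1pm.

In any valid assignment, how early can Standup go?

8am

Downstream work caps Standup at 1pm.
Standup at 8am is achievable: Standup -> 8am, Planning -> 9am, Demo -> 1pm, VendorCall -> 8am, Sync -> 8am, Triage -> 9am, One-on-one -> 10am.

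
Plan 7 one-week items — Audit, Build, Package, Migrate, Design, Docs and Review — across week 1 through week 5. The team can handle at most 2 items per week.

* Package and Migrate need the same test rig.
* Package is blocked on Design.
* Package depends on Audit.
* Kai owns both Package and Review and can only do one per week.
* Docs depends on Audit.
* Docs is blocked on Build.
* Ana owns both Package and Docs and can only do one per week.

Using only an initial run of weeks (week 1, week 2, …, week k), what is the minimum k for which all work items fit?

The precedence chain requires at least 2 distinct weeks.
With at most 2 per week and 7 work items, at least 4 weeks are needed.
4 works (last occupied week: week 4): for example Audit -> week 1, Package -> week 2, Build -> week 2, Design -> week 1, Docs -> week 3, Migrate -> week 3, Review -> week 4.

4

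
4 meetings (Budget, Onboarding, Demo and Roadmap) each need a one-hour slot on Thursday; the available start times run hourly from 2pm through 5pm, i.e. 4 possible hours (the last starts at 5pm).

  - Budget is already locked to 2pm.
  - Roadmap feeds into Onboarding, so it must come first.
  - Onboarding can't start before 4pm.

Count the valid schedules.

20

Splitting on Onboarding: it can be 4pm (8), 5pm (12). Listing each branch's schedules as (Budget, Demo, Roadmap):
Onboarding=4pm: (2pm,2pm,2pm) (2pm,2pm,3pm) (2pm,3pm,2pm) (2pm,3pm,3pm) (2pm,4pm,2pm) (2pm,4pm,3pm) (2pm,5pm,2pm) (2pm,5pm,3pm) — 8.
Onboarding=5pm: (2pm,2pm,2pm) (2pm,2pm,3pm) (2pm,2pm,4pm) (2pm,3pm,2pm) (2pm,3pm,3pm) (2pm,3pm,4pm) (2pm,4pm,2pm) (2pm,4pm,3pm) (2pm,4pm,4pm) (2pm,5pm,2pm) (2pm,5pm,3pm) (2pm,5pm,4pm) — 12.
Summing: 8 + 12 = 20.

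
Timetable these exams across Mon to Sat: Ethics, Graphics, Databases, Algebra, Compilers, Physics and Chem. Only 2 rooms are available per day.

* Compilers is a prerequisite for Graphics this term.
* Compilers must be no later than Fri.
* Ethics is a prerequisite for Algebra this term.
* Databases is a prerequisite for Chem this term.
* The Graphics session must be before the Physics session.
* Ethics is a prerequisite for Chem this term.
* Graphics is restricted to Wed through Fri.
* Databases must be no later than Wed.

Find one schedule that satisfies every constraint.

Graphics -> Wed, Databases -> Mon, Chem -> Wed, Compilers -> Mon, Ethics -> Tue, Algebra -> Thu, Physics -> Thu

Checking: Ethics(Tue) before Algebra(Thu); Compilers(Mon) before Graphics(Wed); Graphics(Wed) before Physics(Thu); Ethics(Tue) before Chem(Wed); Databases(Mon) before Chem(Wed); Graphics=Wed in [Wed,Fri]; Databases=Mon in [Mon,Wed]; Compilers=Mon in [Mon,Fri]; max 2 per day (cap 2).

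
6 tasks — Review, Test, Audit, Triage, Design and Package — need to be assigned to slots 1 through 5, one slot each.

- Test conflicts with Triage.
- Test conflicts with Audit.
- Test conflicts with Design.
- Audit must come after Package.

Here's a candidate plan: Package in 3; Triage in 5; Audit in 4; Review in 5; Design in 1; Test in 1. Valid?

No — it violates: Test conflicts with Design

Audit must come after Package — holds.
Test conflicts with Audit — holds.
Test conflicts with Design — violated.
Test conflicts with Triage — holds.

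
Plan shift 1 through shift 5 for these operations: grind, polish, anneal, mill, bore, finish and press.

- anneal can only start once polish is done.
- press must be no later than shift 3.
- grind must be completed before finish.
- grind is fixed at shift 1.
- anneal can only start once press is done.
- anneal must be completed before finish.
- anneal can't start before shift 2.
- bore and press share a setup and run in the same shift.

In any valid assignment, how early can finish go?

shift 3

Precedence pushes finish to at least shift 3.
finish at shift 3 is achievable: polish=shift 1; bore=shift 1; finish=shift 3; anneal=shift 2; grind=shift 1; mill=shift 1; press=shift 1.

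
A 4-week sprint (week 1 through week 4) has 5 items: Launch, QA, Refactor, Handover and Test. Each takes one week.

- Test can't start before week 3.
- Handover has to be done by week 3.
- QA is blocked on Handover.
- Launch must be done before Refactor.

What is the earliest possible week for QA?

Precedence pushes QA to at least week 2.
QA at week 2 is achievable: Test=week 3, QA=week 2, Refactor=week 2, Launch=week 1, Handover=week 1.

week 2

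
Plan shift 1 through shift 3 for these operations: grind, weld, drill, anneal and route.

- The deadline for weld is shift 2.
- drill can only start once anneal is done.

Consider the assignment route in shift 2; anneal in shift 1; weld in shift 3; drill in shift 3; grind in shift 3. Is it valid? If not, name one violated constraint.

No — it violates: The deadline for weld is shift 2

drill can only start once anneal is done — holds.
The deadline for weld is shift 2 — violated.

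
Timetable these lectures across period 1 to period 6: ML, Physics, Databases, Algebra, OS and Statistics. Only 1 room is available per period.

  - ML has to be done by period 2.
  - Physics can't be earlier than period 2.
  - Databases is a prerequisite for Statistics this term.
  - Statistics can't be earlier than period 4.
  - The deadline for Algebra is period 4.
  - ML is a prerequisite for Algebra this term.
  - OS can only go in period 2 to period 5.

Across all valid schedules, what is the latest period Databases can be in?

period 5

Downstream work caps Databases at period 5.
Databases at period 5 is achievable: Algebra=period 2, OS=period 3, Statistics=period 6, Databases=period 5, ML=period 1, Physics=period 4.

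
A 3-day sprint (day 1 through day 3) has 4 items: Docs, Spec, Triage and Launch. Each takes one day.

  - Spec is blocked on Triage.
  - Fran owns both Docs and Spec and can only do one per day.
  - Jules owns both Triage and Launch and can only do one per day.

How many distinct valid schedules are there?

12

Splitting on Docs: it can be day 1 (6), day 2 (4), day 3 (2). Listing each branch's schedules as (Spec, Triage, Launch) by day number:
Docs=day 1: (2,1,2) (2,1,3) (3,1,2) (3,1,3) (3,2,1) (3,2,3) — 6.
Docs=day 2: (3,1,2) (3,1,3) (3,2,1) (3,2,3) — 4.
Docs=day 3: (2,1,2) (2,1,3) — 2.
Summing: 6 + 4 + 2 = 12.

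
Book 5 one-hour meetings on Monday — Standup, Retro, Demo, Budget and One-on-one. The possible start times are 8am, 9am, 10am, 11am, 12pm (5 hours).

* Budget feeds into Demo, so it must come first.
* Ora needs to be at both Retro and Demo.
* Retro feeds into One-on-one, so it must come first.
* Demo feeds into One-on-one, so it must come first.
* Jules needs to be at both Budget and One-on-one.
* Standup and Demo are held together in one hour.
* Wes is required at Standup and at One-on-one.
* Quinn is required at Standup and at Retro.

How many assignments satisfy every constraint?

Splitting on Standup: it can be 9am (6), 10am (10), 11am (9). Listing each branch's schedules as (Retro, Demo, Budget, One-on-one):
Standup=9am: (8am,9am,8am,10am) (8am,9am,8am,11am) (8am,9am,8am,12pm) (10am,9am,8am,11am) (10am,9am,8am,12pm) (11am,9am,8am,12pm) — 6.
Standup=10am: (8am,10am,8am,11am) (8am,10am,8am,12pm) (8am,10am,9am,11am) (8am,10am,9am,12pm) (9am,10am,8am,11am) (9am,10am,8am,12pm) (9am,10am,9am,11am) (9am,10am,9am,12pm) (11am,10am,8am,12pm) (11am,10am,9am,12pm) — 10.
Standup=11am: (8am,11am,8am,12pm) (8am,11am,9am,12pm) (8am,11am,10am,12pm) (9am,11am,8am,12pm) (9am,11am,9am,12pm) (9am,11am,10am,12pm) (10am,11am,8am,12pm) (10am,11am,9am,12pm) (10am,11am,10am,12pm) — 9.
Summing: 6 + 10 + 9 = 25.

25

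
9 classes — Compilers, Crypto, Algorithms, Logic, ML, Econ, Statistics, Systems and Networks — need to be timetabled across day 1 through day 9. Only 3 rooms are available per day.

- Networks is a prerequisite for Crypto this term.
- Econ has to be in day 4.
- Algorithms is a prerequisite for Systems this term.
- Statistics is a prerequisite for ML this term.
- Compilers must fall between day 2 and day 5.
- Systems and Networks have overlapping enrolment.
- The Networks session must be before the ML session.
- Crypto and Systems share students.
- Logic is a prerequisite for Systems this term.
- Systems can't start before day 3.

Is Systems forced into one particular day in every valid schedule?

No

Systems can be day 3 (e.g. Econ in day 4, ML in day 2, Algorithms in day 1, Crypto in day 4, Statistics in day 1, Compilers in day 2, Networks in day 1, Logic in day 2, Systems in day 3) or day 4 (e.g. Crypto -> day 2, Systems -> day 4, Econ -> day 4, Networks -> day 1, Algorithms -> day 1, ML -> day 2, Statistics -> day 1, Compilers -> day 2, Logic -> day 3).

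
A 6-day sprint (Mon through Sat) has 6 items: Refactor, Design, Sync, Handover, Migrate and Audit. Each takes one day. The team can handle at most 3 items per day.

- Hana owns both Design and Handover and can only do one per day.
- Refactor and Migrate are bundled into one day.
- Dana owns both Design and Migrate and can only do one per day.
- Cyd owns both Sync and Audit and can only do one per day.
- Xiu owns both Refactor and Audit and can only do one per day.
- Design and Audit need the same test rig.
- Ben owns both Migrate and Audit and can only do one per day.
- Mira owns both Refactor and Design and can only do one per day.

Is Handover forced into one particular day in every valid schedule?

Handover can be Mon (e.g. Refactor -> Mon; Sync -> Tue; Design -> Tue; Migrate -> Mon; Audit -> Wed; Handover -> Mon) or Tue (e.g. Sync=Mon; Handover=Tue; Design=Wed; Audit=Tue; Refactor=Mon; Migrate=Mon).

No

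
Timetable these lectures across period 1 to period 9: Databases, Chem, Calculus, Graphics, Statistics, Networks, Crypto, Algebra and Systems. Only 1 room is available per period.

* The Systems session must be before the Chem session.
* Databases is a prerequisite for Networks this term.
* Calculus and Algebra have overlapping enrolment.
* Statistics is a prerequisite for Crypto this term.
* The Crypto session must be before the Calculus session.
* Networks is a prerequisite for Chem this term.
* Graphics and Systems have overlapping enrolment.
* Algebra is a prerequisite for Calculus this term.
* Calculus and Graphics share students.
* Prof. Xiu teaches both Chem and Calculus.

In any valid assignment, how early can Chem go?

Precedence pushes Chem to at least period 3.
Chem at period 4 is achievable: Statistics -> period 5, Crypto -> period 6, Systems -> period 3, Calculus -> period 8, Algebra -> period 7, Graphics -> period 9, Chem -> period 4, Databases -> period 1, Networks -> period 2.
Nothing earlier works — the conflict and capacity constraints rule out every period before period 4.

period 4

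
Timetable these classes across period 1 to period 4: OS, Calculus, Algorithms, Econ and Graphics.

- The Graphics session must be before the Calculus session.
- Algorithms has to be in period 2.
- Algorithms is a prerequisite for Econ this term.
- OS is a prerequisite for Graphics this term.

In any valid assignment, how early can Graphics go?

Precedence pushes Graphics to at least period 2; downstream work caps Graphics at period 3.
Graphics at period 2 is achievable: Calculus -> period 3, OS -> period 1, Econ -> period 3, Algorithms -> period 2, Graphics -> period 2.

period 2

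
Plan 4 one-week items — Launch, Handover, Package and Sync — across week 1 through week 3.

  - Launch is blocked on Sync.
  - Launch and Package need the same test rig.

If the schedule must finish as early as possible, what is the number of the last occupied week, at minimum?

week 2

The precedence chain requires at least 2 distinct weeks.
2 works (last occupied week: week 2): for example Launch in week 2, Handover in week 1, Sync in week 1, Package in week 1.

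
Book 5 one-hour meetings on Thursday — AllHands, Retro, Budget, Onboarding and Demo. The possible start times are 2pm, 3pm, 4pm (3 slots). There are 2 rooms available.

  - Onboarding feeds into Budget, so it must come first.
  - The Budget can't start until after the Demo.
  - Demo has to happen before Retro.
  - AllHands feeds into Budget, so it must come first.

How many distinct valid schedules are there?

Splitting on AllHands: it can be 2pm (4), 3pm (4). Listing each branch's schedules as (Retro, Budget, Onboarding, Demo):
AllHands=2pm: (3pm,4pm,3pm,2pm) (4pm,4pm,2pm,3pm) (4pm,4pm,3pm,2pm) (4pm,4pm,3pm,3pm) — 4.
AllHands=3pm: (3pm,4pm,2pm,2pm) (4pm,4pm,2pm,2pm) (4pm,4pm,2pm,3pm) (4pm,4pm,3pm,2pm) — 4.
Summing: 4 + 4 = 8.

8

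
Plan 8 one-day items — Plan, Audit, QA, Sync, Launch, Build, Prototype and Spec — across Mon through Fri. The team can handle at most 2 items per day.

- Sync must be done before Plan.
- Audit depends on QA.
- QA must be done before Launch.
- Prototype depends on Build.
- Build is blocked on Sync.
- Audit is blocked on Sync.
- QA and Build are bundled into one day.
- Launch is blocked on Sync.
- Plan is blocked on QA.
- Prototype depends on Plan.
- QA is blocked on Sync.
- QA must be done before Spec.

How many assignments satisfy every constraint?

36

Splitting on Plan: it can be Wed (24), Thu (12). Listing each branch's schedules as (Audit, QA, Sync, Launch, Build, Prototype, Spec):
Plan=Wed: (Wed,Tue,Mon,Thu,Tue,Thu,Fri) (Wed,Tue,Mon,Thu,Tue,Fri,Thu) (Wed,Tue,Mon,Thu,Tue,Fri,Fri) (Wed,Tue,Mon,Fri,Tue,Thu,Thu) (Wed,Tue,Mon,Fri,Tue,Thu,Fri) (Wed,Tue,Mon,Fri,Tue,Fri,Thu) (Thu,Tue,Mon,Wed,Tue,Thu,Fri) (Thu,Tue,Mon,Wed,Tue,Fri,Thu) (Thu,Tue,Mon,Wed,Tue,Fri,Fri) (Thu,Tue,Mon,Thu,Tue,Fri,Wed) (Thu,Tue,Mon,Thu,Tue,Fri,Fri) (Thu,Tue,Mon,Fri,Tue,Thu,Wed) (Thu,Tue,Mon,Fri,Tue,Thu,Fri) (Thu,Tue,Mon,Fri,Tue,Fri,Wed) (Thu,Tue,Mon,Fri,Tue,Fri,Thu) (Fri,Tue,Mon,Wed,Tue,Thu,Thu) (Fri,Tue,Mon,Wed,Tue,Thu,Fri) (Fri,Tue,Mon,Wed,Tue,Fri,Thu) (Fri,Tue,Mon,Thu,Tue,Thu,Wed) (Fri,Tue,Mon,Thu,Tue,Thu,Fri) (Fri,Tue,Mon,Thu,Tue,Fri,Wed) (Fri,Tue,Mon,Thu,Tue,Fri,Thu) (Fri,Tue,Mon,Fri,Tue,Thu,Wed) (Fri,Tue,Mon,Fri,Tue,Thu,Thu) — 24.
Plan=Thu: (Wed,Tue,Mon,Wed,Tue,Fri,Thu) (Wed,Tue,Mon,Wed,Tue,Fri,Fri) (Wed,Tue,Mon,Thu,Tue,Fri,Wed) (Wed,Tue,Mon,Thu,Tue,Fri,Fri) (Wed,Tue,Mon,Fri,Tue,Fri,Wed) (Wed,Tue,Mon,Fri,Tue,Fri,Thu) (Thu,Tue,Mon,Wed,Tue,Fri,Wed) (Thu,Tue,Mon,Wed,Tue,Fri,Fri) (Thu,Tue,Mon,Fri,Tue,Fri,Wed) (Fri,Tue,Mon,Wed,Tue,Fri,Wed) (Fri,Tue,Mon,Wed,Tue,Fri,Thu) (Fri,Tue,Mon,Thu,Tue,Fri,Wed) — 12.
Summing: 24 + 12 = 36.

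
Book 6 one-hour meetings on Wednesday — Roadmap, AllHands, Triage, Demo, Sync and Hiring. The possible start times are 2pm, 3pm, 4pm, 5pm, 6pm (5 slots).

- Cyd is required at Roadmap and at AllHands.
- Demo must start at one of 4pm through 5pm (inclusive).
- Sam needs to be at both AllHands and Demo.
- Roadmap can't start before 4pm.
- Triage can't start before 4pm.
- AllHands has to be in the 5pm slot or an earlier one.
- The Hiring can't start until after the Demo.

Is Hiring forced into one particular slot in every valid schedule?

Hiring can be 5pm (e.g. Demo in 4pm; AllHands in 2pm; Triage in 4pm; Roadmap in 4pm; Sync in 2pm; Hiring in 5pm) or 6pm (e.g. Triage=4pm, Hiring=6pm, Demo=4pm, Sync=2pm, AllHands=2pm, Roadmap=4pm).

No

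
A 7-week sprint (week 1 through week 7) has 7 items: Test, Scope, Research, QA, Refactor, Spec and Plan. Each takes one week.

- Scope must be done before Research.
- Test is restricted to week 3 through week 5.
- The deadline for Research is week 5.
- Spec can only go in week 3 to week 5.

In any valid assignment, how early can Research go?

Precedence pushes Research to at least week 2; Research's own window allows nothing later than week 5.
Research at week 2 is achievable: Scope=week 1; QA=week 1; Spec=week 3; Plan=week 1; Research=week 2; Test=week 3; Refactor=week 1.

week 2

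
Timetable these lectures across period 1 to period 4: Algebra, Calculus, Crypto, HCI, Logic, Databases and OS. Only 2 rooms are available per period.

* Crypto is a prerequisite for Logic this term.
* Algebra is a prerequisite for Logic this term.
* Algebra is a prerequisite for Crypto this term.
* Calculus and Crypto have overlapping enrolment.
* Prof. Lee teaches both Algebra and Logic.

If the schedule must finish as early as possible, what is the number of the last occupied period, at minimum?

period 4

The precedence chain requires at least 3 distinct periods.
With at most 2 per period and 7 lectures, at least 4 periods are needed.
4 works (last occupied period: period 4): for example Logic -> period 3, OS -> period 4, Databases -> period 3, Calculus -> period 1, Algebra -> period 1, HCI -> period 2, Crypto -> period 2.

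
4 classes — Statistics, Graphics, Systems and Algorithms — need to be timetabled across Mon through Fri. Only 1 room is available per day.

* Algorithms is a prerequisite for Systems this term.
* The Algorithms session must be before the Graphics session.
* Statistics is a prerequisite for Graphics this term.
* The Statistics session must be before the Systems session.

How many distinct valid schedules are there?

Splitting on Statistics: it can be Mon (8), Tue (8), Wed (4). Listing each branch's schedules as (Graphics, Systems, Algorithms):
Statistics=Mon: (Wed,Thu,Tue) (Wed,Fri,Tue) (Thu,Wed,Tue) (Thu,Fri,Tue) (Thu,Fri,Wed) (Fri,Wed,Tue) (Fri,Thu,Tue) (Fri,Thu,Wed) — 8.
Statistics=Tue: (Wed,Thu,Mon) (Wed,Fri,Mon) (Thu,Wed,Mon) (Thu,Fri,Mon) (Thu,Fri,Wed) (Fri,Wed,Mon) (Fri,Thu,Mon) (Fri,Thu,Wed) — 8.
Statistics=Wed: (Thu,Fri,Mon) (Thu,Fri,Tue) (Fri,Thu,Mon) (Fri,Thu,Tue) — 4.
Summing: 8 + 8 + 4 = 20.

20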